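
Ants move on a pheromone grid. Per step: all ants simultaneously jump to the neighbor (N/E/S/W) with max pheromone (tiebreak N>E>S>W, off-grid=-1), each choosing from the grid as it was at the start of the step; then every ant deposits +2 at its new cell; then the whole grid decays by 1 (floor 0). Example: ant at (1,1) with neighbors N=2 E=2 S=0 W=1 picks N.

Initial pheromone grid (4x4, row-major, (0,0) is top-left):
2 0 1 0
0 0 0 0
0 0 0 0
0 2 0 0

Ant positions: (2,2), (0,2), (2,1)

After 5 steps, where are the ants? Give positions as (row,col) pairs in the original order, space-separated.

Step 1: ant0:(2,2)->N->(1,2) | ant1:(0,2)->E->(0,3) | ant2:(2,1)->S->(3,1)
  grid max=3 at (3,1)
Step 2: ant0:(1,2)->N->(0,2) | ant1:(0,3)->S->(1,3) | ant2:(3,1)->N->(2,1)
  grid max=2 at (3,1)
Step 3: ant0:(0,2)->E->(0,3) | ant1:(1,3)->N->(0,3) | ant2:(2,1)->S->(3,1)
  grid max=3 at (0,3)
Step 4: ant0:(0,3)->S->(1,3) | ant1:(0,3)->S->(1,3) | ant2:(3,1)->N->(2,1)
  grid max=3 at (1,3)
Step 5: ant0:(1,3)->N->(0,3) | ant1:(1,3)->N->(0,3) | ant2:(2,1)->S->(3,1)
  grid max=5 at (0,3)

(0,3) (0,3) (3,1)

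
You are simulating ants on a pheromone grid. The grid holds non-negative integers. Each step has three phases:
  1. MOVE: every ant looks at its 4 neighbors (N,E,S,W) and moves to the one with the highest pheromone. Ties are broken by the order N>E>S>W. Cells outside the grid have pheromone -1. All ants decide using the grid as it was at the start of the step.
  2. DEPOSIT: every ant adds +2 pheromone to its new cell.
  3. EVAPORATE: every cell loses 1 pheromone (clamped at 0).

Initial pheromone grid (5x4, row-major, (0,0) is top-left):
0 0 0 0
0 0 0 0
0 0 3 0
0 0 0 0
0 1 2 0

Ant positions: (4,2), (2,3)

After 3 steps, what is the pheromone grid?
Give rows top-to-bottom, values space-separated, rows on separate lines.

After step 1: ants at (4,1),(2,2)
  0 0 0 0
  0 0 0 0
  0 0 4 0
  0 0 0 0
  0 2 1 0
After step 2: ants at (4,2),(1,2)
  0 0 0 0
  0 0 1 0
  0 0 3 0
  0 0 0 0
  0 1 2 0
After step 3: ants at (4,1),(2,2)
  0 0 0 0
  0 0 0 0
  0 0 4 0
  0 0 0 0
  0 2 1 0

0 0 0 0
0 0 0 0
0 0 4 0
0 0 0 0
0 2 1 0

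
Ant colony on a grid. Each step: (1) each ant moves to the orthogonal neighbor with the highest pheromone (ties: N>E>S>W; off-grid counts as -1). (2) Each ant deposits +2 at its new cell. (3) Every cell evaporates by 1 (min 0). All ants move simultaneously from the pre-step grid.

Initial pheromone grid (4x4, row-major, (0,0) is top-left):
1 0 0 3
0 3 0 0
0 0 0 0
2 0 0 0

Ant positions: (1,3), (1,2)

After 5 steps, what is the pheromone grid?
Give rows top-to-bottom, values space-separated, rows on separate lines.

After step 1: ants at (0,3),(1,1)
  0 0 0 4
  0 4 0 0
  0 0 0 0
  1 0 0 0
After step 2: ants at (1,3),(0,1)
  0 1 0 3
  0 3 0 1
  0 0 0 0
  0 0 0 0
After step 3: ants at (0,3),(1,1)
  0 0 0 4
  0 4 0 0
  0 0 0 0
  0 0 0 0
After step 4: ants at (1,3),(0,1)
  0 1 0 3
  0 3 0 1
  0 0 0 0
  0 0 0 0
After step 5: ants at (0,3),(1,1)
  0 0 0 4
  0 4 0 0
  0 0 0 0
  0 0 0 0

0 0 0 4
0 4 0 0
0 0 0 0
0 0 0 0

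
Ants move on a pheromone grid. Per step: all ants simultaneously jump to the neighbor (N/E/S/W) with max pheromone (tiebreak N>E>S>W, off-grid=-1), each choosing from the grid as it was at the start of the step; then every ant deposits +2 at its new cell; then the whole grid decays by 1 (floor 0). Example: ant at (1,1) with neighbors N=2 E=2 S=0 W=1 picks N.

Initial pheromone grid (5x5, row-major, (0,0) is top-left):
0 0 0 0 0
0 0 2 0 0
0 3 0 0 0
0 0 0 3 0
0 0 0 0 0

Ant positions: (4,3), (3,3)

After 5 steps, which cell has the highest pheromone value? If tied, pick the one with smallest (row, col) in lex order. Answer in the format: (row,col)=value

Answer: (3,3)=8

Derivation:
Step 1: ant0:(4,3)->N->(3,3) | ant1:(3,3)->N->(2,3)
  grid max=4 at (3,3)
Step 2: ant0:(3,3)->N->(2,3) | ant1:(2,3)->S->(3,3)
  grid max=5 at (3,3)
Step 3: ant0:(2,3)->S->(3,3) | ant1:(3,3)->N->(2,3)
  grid max=6 at (3,3)
Step 4: ant0:(3,3)->N->(2,3) | ant1:(2,3)->S->(3,3)
  grid max=7 at (3,3)
Step 5: ant0:(2,3)->S->(3,3) | ant1:(3,3)->N->(2,3)
  grid max=8 at (3,3)
Final grid:
  0 0 0 0 0
  0 0 0 0 0
  0 0 0 5 0
  0 0 0 8 0
  0 0 0 0 0
Max pheromone 8 at (3,3)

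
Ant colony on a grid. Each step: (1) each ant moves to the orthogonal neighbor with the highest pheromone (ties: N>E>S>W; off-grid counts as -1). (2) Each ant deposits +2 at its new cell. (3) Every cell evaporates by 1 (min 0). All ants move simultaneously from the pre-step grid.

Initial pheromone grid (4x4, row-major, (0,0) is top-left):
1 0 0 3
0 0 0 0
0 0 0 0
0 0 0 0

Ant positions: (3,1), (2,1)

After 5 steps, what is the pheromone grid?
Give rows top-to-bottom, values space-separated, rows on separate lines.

After step 1: ants at (2,1),(1,1)
  0 0 0 2
  0 1 0 0
  0 1 0 0
  0 0 0 0
After step 2: ants at (1,1),(2,1)
  0 0 0 1
  0 2 0 0
  0 2 0 0
  0 0 0 0
After step 3: ants at (2,1),(1,1)
  0 0 0 0
  0 3 0 0
  0 3 0 0
  0 0 0 0
After step 4: ants at (1,1),(2,1)
  0 0 0 0
  0 4 0 0
  0 4 0 0
  0 0 0 0
After step 5: ants at (2,1),(1,1)
  0 0 0 0
  0 5 0 0
  0 5 0 0
  0 0 0 0

0 0 0 0
0 5 0 0
0 5 0 0
0 0 0 0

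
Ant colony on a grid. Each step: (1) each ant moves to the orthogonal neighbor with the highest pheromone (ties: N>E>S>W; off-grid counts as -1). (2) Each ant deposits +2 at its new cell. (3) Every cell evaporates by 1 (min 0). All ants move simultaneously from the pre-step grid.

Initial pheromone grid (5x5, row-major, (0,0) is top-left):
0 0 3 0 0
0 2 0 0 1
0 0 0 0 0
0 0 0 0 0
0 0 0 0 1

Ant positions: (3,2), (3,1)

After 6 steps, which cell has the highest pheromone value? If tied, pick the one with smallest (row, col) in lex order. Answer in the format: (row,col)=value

Step 1: ant0:(3,2)->N->(2,2) | ant1:(3,1)->N->(2,1)
  grid max=2 at (0,2)
Step 2: ant0:(2,2)->W->(2,1) | ant1:(2,1)->N->(1,1)
  grid max=2 at (1,1)
Step 3: ant0:(2,1)->N->(1,1) | ant1:(1,1)->S->(2,1)
  grid max=3 at (1,1)
Step 4: ant0:(1,1)->S->(2,1) | ant1:(2,1)->N->(1,1)
  grid max=4 at (1,1)
Step 5: ant0:(2,1)->N->(1,1) | ant1:(1,1)->S->(2,1)
  grid max=5 at (1,1)
Step 6: ant0:(1,1)->S->(2,1) | ant1:(2,1)->N->(1,1)
  grid max=6 at (1,1)
Final grid:
  0 0 0 0 0
  0 6 0 0 0
  0 6 0 0 0
  0 0 0 0 0
  0 0 0 0 0
Max pheromone 6 at (1,1)

Answer: (1,1)=6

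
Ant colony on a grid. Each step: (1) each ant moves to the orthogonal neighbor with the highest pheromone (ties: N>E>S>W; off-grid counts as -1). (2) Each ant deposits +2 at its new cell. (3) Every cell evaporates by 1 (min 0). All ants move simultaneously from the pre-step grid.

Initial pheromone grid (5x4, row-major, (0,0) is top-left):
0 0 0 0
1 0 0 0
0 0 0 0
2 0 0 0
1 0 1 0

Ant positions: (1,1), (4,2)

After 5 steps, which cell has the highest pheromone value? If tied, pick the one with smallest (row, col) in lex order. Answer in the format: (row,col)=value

Answer: (1,0)=2

Derivation:
Step 1: ant0:(1,1)->W->(1,0) | ant1:(4,2)->N->(3,2)
  grid max=2 at (1,0)
Step 2: ant0:(1,0)->N->(0,0) | ant1:(3,2)->N->(2,2)
  grid max=1 at (0,0)
Step 3: ant0:(0,0)->S->(1,0) | ant1:(2,2)->N->(1,2)
  grid max=2 at (1,0)
Step 4: ant0:(1,0)->N->(0,0) | ant1:(1,2)->N->(0,2)
  grid max=1 at (0,0)
Step 5: ant0:(0,0)->S->(1,0) | ant1:(0,2)->E->(0,3)
  grid max=2 at (1,0)
Final grid:
  0 0 0 1
  2 0 0 0
  0 0 0 0
  0 0 0 0
  0 0 0 0
Max pheromone 2 at (1,0)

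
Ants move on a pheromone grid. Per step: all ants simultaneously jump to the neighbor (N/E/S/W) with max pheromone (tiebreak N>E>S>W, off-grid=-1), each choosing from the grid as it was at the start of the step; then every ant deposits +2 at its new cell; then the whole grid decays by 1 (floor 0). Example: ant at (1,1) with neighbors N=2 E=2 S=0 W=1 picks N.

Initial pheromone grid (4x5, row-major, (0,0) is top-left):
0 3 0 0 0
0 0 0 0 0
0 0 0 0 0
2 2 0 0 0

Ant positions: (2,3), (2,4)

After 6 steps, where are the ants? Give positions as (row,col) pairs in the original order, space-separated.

Step 1: ant0:(2,3)->N->(1,3) | ant1:(2,4)->N->(1,4)
  grid max=2 at (0,1)
Step 2: ant0:(1,3)->E->(1,4) | ant1:(1,4)->W->(1,3)
  grid max=2 at (1,3)
Step 3: ant0:(1,4)->W->(1,3) | ant1:(1,3)->E->(1,4)
  grid max=3 at (1,3)
Step 4: ant0:(1,3)->E->(1,4) | ant1:(1,4)->W->(1,3)
  grid max=4 at (1,3)
Step 5: ant0:(1,4)->W->(1,3) | ant1:(1,3)->E->(1,4)
  grid max=5 at (1,3)
Step 6: ant0:(1,3)->E->(1,4) | ant1:(1,4)->W->(1,3)
  grid max=6 at (1,3)

(1,4) (1,3)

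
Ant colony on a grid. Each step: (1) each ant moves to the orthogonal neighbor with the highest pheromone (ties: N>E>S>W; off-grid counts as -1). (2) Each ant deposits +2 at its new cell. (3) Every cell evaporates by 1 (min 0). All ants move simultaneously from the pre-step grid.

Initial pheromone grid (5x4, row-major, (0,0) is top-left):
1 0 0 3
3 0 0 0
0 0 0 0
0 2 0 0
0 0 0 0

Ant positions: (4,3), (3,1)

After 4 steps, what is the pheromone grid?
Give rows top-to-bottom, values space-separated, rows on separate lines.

After step 1: ants at (3,3),(2,1)
  0 0 0 2
  2 0 0 0
  0 1 0 0
  0 1 0 1
  0 0 0 0
After step 2: ants at (2,3),(3,1)
  0 0 0 1
  1 0 0 0
  0 0 0 1
  0 2 0 0
  0 0 0 0
After step 3: ants at (1,3),(2,1)
  0 0 0 0
  0 0 0 1
  0 1 0 0
  0 1 0 0
  0 0 0 0
After step 4: ants at (0,3),(3,1)
  0 0 0 1
  0 0 0 0
  0 0 0 0
  0 2 0 0
  0 0 0 0

0 0 0 1
0 0 0 0
0 0 0 0
0 2 0 0
0 0 0 0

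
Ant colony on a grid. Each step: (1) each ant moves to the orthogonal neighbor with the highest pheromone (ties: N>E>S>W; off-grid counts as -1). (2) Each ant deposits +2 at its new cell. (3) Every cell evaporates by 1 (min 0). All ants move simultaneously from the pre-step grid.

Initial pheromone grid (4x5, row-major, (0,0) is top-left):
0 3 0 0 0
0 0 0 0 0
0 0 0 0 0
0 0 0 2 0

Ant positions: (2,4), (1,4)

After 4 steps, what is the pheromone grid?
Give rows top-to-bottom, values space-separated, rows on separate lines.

After step 1: ants at (1,4),(0,4)
  0 2 0 0 1
  0 0 0 0 1
  0 0 0 0 0
  0 0 0 1 0
After step 2: ants at (0,4),(1,4)
  0 1 0 0 2
  0 0 0 0 2
  0 0 0 0 0
  0 0 0 0 0
After step 3: ants at (1,4),(0,4)
  0 0 0 0 3
  0 0 0 0 3
  0 0 0 0 0
  0 0 0 0 0
After step 4: ants at (0,4),(1,4)
  0 0 0 0 4
  0 0 0 0 4
  0 0 0 0 0
  0 0 0 0 0

0 0 0 0 4
0 0 0 0 4
0 0 0 0 0
0 0 0 0 0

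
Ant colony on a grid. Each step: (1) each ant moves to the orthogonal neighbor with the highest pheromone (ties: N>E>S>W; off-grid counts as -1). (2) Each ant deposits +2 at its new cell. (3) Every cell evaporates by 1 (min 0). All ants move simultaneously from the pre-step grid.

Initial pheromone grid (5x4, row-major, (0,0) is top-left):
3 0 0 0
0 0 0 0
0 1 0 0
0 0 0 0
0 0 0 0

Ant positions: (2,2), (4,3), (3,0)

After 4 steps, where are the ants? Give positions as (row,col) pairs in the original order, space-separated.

Step 1: ant0:(2,2)->W->(2,1) | ant1:(4,3)->N->(3,3) | ant2:(3,0)->N->(2,0)
  grid max=2 at (0,0)
Step 2: ant0:(2,1)->W->(2,0) | ant1:(3,3)->N->(2,3) | ant2:(2,0)->E->(2,1)
  grid max=3 at (2,1)
Step 3: ant0:(2,0)->E->(2,1) | ant1:(2,3)->N->(1,3) | ant2:(2,1)->W->(2,0)
  grid max=4 at (2,1)
Step 4: ant0:(2,1)->W->(2,0) | ant1:(1,3)->N->(0,3) | ant2:(2,0)->E->(2,1)
  grid max=5 at (2,1)

(2,0) (0,3) (2,1)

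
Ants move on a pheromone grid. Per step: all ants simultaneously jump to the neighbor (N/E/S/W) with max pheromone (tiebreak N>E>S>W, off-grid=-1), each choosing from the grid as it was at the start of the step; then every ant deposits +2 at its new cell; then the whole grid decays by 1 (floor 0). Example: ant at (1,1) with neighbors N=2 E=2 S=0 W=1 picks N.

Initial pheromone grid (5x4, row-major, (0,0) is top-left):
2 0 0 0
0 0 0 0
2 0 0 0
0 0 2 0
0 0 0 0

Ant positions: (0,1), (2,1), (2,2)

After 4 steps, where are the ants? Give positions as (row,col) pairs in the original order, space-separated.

Step 1: ant0:(0,1)->W->(0,0) | ant1:(2,1)->W->(2,0) | ant2:(2,2)->S->(3,2)
  grid max=3 at (0,0)
Step 2: ant0:(0,0)->E->(0,1) | ant1:(2,0)->N->(1,0) | ant2:(3,2)->N->(2,2)
  grid max=2 at (0,0)
Step 3: ant0:(0,1)->W->(0,0) | ant1:(1,0)->N->(0,0) | ant2:(2,2)->S->(3,2)
  grid max=5 at (0,0)
Step 4: ant0:(0,0)->E->(0,1) | ant1:(0,0)->E->(0,1) | ant2:(3,2)->N->(2,2)
  grid max=4 at (0,0)

(0,1) (0,1) (2,2)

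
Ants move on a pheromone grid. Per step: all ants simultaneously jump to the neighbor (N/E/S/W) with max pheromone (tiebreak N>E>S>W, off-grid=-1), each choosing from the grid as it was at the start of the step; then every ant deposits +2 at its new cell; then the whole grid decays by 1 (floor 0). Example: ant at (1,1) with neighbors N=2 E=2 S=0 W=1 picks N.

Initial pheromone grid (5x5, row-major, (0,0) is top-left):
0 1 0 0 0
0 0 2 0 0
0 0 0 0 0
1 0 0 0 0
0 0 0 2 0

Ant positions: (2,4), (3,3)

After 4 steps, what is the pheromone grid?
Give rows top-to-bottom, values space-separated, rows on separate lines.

After step 1: ants at (1,4),(4,3)
  0 0 0 0 0
  0 0 1 0 1
  0 0 0 0 0
  0 0 0 0 0
  0 0 0 3 0
After step 2: ants at (0,4),(3,3)
  0 0 0 0 1
  0 0 0 0 0
  0 0 0 0 0
  0 0 0 1 0
  0 0 0 2 0
After step 3: ants at (1,4),(4,3)
  0 0 0 0 0
  0 0 0 0 1
  0 0 0 0 0
  0 0 0 0 0
  0 0 0 3 0
After step 4: ants at (0,4),(3,3)
  0 0 0 0 1
  0 0 0 0 0
  0 0 0 0 0
  0 0 0 1 0
  0 0 0 2 0

0 0 0 0 1
0 0 0 0 0
0 0 0 0 0
0 0 0 1 0
0 0 0 2 0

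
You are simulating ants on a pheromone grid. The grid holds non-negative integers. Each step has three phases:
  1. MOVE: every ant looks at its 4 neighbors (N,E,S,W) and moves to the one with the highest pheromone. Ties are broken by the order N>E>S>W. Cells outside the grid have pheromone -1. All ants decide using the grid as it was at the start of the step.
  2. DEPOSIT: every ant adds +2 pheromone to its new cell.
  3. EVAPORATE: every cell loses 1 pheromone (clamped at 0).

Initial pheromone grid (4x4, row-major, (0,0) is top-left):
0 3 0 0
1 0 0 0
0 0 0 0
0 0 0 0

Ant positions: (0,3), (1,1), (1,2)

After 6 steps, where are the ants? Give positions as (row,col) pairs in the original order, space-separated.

Step 1: ant0:(0,3)->S->(1,3) | ant1:(1,1)->N->(0,1) | ant2:(1,2)->N->(0,2)
  grid max=4 at (0,1)
Step 2: ant0:(1,3)->N->(0,3) | ant1:(0,1)->E->(0,2) | ant2:(0,2)->W->(0,1)
  grid max=5 at (0,1)
Step 3: ant0:(0,3)->W->(0,2) | ant1:(0,2)->W->(0,1) | ant2:(0,1)->E->(0,2)
  grid max=6 at (0,1)
Step 4: ant0:(0,2)->W->(0,1) | ant1:(0,1)->E->(0,2) | ant2:(0,2)->W->(0,1)
  grid max=9 at (0,1)
Step 5: ant0:(0,1)->E->(0,2) | ant1:(0,2)->W->(0,1) | ant2:(0,1)->E->(0,2)
  grid max=10 at (0,1)
Step 6: ant0:(0,2)->W->(0,1) | ant1:(0,1)->E->(0,2) | ant2:(0,2)->W->(0,1)
  grid max=13 at (0,1)

(0,1) (0,2) (0,1)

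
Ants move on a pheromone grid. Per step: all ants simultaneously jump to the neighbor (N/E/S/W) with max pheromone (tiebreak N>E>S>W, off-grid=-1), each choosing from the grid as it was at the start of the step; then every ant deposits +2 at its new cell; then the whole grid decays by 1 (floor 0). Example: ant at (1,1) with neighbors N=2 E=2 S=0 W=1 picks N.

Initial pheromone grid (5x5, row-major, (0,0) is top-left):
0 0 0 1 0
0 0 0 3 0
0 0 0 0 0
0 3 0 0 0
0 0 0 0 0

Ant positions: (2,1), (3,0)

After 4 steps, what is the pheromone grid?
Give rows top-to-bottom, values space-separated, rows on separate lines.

After step 1: ants at (3,1),(3,1)
  0 0 0 0 0
  0 0 0 2 0
  0 0 0 0 0
  0 6 0 0 0
  0 0 0 0 0
After step 2: ants at (2,1),(2,1)
  0 0 0 0 0
  0 0 0 1 0
  0 3 0 0 0
  0 5 0 0 0
  0 0 0 0 0
After step 3: ants at (3,1),(3,1)
  0 0 0 0 0
  0 0 0 0 0
  0 2 0 0 0
  0 8 0 0 0
  0 0 0 0 0
After step 4: ants at (2,1),(2,1)
  0 0 0 0 0
  0 0 0 0 0
  0 5 0 0 0
  0 7 0 0 0
  0 0 0 0 0

0 0 0 0 0
0 0 0 0 0
0 5 0 0 0
0 7 0 0 0
0 0 0 0 0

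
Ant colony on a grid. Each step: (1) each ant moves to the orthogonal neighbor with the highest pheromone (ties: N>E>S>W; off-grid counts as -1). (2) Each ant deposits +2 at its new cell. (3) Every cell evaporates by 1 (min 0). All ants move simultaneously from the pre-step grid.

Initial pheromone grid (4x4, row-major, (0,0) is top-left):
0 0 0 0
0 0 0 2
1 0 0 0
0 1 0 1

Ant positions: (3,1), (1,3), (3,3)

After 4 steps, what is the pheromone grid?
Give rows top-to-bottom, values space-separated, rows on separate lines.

After step 1: ants at (2,1),(0,3),(2,3)
  0 0 0 1
  0 0 0 1
  0 1 0 1
  0 0 0 0
After step 2: ants at (1,1),(1,3),(1,3)
  0 0 0 0
  0 1 0 4
  0 0 0 0
  0 0 0 0
After step 3: ants at (0,1),(0,3),(0,3)
  0 1 0 3
  0 0 0 3
  0 0 0 0
  0 0 0 0
After step 4: ants at (0,2),(1,3),(1,3)
  0 0 1 2
  0 0 0 6
  0 0 0 0
  0 0 0 0

0 0 1 2
0 0 0 6
0 0 0 0
0 0 0 0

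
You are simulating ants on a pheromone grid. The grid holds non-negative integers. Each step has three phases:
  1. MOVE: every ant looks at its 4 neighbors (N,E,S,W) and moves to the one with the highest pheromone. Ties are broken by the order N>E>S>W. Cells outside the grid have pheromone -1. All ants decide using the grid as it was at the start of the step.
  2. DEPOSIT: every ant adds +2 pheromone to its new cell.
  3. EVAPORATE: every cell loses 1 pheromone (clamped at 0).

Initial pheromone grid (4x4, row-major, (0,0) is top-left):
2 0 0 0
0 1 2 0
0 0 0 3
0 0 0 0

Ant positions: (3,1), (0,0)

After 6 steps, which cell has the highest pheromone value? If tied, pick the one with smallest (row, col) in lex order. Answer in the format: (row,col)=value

Answer: (0,0)=6

Derivation:
Step 1: ant0:(3,1)->N->(2,1) | ant1:(0,0)->E->(0,1)
  grid max=2 at (2,3)
Step 2: ant0:(2,1)->N->(1,1) | ant1:(0,1)->W->(0,0)
  grid max=2 at (0,0)
Step 3: ant0:(1,1)->N->(0,1) | ant1:(0,0)->E->(0,1)
  grid max=3 at (0,1)
Step 4: ant0:(0,1)->W->(0,0) | ant1:(0,1)->W->(0,0)
  grid max=4 at (0,0)
Step 5: ant0:(0,0)->E->(0,1) | ant1:(0,0)->E->(0,1)
  grid max=5 at (0,1)
Step 6: ant0:(0,1)->W->(0,0) | ant1:(0,1)->W->(0,0)
  grid max=6 at (0,0)
Final grid:
  6 4 0 0
  0 0 0 0
  0 0 0 0
  0 0 0 0
Max pheromone 6 at (0,0)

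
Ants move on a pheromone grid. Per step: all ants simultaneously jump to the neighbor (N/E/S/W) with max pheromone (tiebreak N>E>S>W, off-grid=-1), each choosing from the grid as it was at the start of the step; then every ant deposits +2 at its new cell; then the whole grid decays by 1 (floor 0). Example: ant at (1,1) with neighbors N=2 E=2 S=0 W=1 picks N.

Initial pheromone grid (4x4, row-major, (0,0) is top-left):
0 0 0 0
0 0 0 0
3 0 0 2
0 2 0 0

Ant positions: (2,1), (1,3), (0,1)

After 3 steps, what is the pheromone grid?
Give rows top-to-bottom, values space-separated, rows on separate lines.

After step 1: ants at (2,0),(2,3),(0,2)
  0 0 1 0
  0 0 0 0
  4 0 0 3
  0 1 0 0
After step 2: ants at (1,0),(1,3),(0,3)
  0 0 0 1
  1 0 0 1
  3 0 0 2
  0 0 0 0
After step 3: ants at (2,0),(2,3),(1,3)
  0 0 0 0
  0 0 0 2
  4 0 0 3
  0 0 0 0

0 0 0 0
0 0 0 2
4 0 0 3
0 0 0 0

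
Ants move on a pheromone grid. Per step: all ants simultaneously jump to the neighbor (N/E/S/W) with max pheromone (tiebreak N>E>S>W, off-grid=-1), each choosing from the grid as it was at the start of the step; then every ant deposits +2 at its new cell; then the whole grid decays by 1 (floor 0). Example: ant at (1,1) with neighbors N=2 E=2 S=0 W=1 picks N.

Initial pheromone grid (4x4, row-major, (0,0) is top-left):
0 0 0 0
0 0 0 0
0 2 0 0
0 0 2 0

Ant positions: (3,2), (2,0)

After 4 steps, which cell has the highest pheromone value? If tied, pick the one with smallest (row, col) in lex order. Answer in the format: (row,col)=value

Answer: (2,1)=6

Derivation:
Step 1: ant0:(3,2)->N->(2,2) | ant1:(2,0)->E->(2,1)
  grid max=3 at (2,1)
Step 2: ant0:(2,2)->W->(2,1) | ant1:(2,1)->E->(2,2)
  grid max=4 at (2,1)
Step 3: ant0:(2,1)->E->(2,2) | ant1:(2,2)->W->(2,1)
  grid max=5 at (2,1)
Step 4: ant0:(2,2)->W->(2,1) | ant1:(2,1)->E->(2,2)
  grid max=6 at (2,1)
Final grid:
  0 0 0 0
  0 0 0 0
  0 6 4 0
  0 0 0 0
Max pheromone 6 at (2,1)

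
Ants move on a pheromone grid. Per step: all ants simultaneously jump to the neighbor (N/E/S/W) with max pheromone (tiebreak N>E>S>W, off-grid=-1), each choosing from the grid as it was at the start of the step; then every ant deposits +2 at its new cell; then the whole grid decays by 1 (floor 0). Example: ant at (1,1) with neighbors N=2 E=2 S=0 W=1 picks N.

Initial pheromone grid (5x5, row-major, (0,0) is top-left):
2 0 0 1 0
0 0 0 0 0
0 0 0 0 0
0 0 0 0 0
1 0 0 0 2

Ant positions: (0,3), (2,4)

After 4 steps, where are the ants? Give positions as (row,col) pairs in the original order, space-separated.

Step 1: ant0:(0,3)->E->(0,4) | ant1:(2,4)->N->(1,4)
  grid max=1 at (0,0)
Step 2: ant0:(0,4)->S->(1,4) | ant1:(1,4)->N->(0,4)
  grid max=2 at (0,4)
Step 3: ant0:(1,4)->N->(0,4) | ant1:(0,4)->S->(1,4)
  grid max=3 at (0,4)
Step 4: ant0:(0,4)->S->(1,4) | ant1:(1,4)->N->(0,4)
  grid max=4 at (0,4)

(1,4) (0,4)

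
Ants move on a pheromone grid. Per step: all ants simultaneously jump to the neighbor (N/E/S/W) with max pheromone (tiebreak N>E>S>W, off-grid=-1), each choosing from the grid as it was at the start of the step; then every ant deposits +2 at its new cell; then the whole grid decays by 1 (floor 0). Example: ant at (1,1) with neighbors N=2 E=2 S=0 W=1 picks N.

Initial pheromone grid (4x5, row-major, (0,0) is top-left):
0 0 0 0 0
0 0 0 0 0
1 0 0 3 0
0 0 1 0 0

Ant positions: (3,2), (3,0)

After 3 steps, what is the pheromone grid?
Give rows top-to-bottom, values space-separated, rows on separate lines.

After step 1: ants at (2,2),(2,0)
  0 0 0 0 0
  0 0 0 0 0
  2 0 1 2 0
  0 0 0 0 0
After step 2: ants at (2,3),(1,0)
  0 0 0 0 0
  1 0 0 0 0
  1 0 0 3 0
  0 0 0 0 0
After step 3: ants at (1,3),(2,0)
  0 0 0 0 0
  0 0 0 1 0
  2 0 0 2 0
  0 0 0 0 0

0 0 0 0 0
0 0 0 1 0
2 0 0 2 0
0 0 0 0 0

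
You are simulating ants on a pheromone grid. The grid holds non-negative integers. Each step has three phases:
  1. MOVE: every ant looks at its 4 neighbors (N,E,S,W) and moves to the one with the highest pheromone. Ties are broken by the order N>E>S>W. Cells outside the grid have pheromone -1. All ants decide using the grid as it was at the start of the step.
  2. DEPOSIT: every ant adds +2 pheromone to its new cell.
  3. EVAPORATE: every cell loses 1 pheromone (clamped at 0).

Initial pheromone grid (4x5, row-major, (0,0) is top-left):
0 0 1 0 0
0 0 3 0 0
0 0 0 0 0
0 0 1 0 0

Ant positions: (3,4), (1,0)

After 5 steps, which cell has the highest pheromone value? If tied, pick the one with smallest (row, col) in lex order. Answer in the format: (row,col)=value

Step 1: ant0:(3,4)->N->(2,4) | ant1:(1,0)->N->(0,0)
  grid max=2 at (1,2)
Step 2: ant0:(2,4)->N->(1,4) | ant1:(0,0)->E->(0,1)
  grid max=1 at (0,1)
Step 3: ant0:(1,4)->N->(0,4) | ant1:(0,1)->E->(0,2)
  grid max=1 at (0,2)
Step 4: ant0:(0,4)->S->(1,4) | ant1:(0,2)->E->(0,3)
  grid max=1 at (0,3)
Step 5: ant0:(1,4)->N->(0,4) | ant1:(0,3)->E->(0,4)
  grid max=3 at (0,4)
Final grid:
  0 0 0 0 3
  0 0 0 0 0
  0 0 0 0 0
  0 0 0 0 0
Max pheromone 3 at (0,4)

Answer: (0,4)=3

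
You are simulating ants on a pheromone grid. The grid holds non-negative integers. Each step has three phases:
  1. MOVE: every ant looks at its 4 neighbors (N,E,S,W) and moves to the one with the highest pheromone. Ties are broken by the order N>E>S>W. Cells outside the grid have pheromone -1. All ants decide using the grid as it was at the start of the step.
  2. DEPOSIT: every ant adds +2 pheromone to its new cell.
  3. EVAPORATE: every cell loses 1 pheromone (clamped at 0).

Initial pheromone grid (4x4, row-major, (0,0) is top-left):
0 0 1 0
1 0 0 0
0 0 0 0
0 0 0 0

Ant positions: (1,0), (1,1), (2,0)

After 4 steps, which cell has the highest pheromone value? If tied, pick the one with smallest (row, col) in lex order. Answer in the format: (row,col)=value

Answer: (1,0)=9

Derivation:
Step 1: ant0:(1,0)->N->(0,0) | ant1:(1,1)->W->(1,0) | ant2:(2,0)->N->(1,0)
  grid max=4 at (1,0)
Step 2: ant0:(0,0)->S->(1,0) | ant1:(1,0)->N->(0,0) | ant2:(1,0)->N->(0,0)
  grid max=5 at (1,0)
Step 3: ant0:(1,0)->N->(0,0) | ant1:(0,0)->S->(1,0) | ant2:(0,0)->S->(1,0)
  grid max=8 at (1,0)
Step 4: ant0:(0,0)->S->(1,0) | ant1:(1,0)->N->(0,0) | ant2:(1,0)->N->(0,0)
  grid max=9 at (1,0)
Final grid:
  8 0 0 0
  9 0 0 0
  0 0 0 0
  0 0 0 0
Max pheromone 9 at (1,0)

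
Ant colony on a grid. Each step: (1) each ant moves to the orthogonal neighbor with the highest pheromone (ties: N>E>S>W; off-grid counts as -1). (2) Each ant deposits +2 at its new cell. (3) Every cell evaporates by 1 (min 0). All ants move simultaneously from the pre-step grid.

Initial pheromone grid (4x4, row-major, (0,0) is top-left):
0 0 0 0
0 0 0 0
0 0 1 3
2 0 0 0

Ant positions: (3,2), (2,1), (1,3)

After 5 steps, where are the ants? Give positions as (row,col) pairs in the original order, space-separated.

Step 1: ant0:(3,2)->N->(2,2) | ant1:(2,1)->E->(2,2) | ant2:(1,3)->S->(2,3)
  grid max=4 at (2,2)
Step 2: ant0:(2,2)->E->(2,3) | ant1:(2,2)->E->(2,3) | ant2:(2,3)->W->(2,2)
  grid max=7 at (2,3)
Step 3: ant0:(2,3)->W->(2,2) | ant1:(2,3)->W->(2,2) | ant2:(2,2)->E->(2,3)
  grid max=8 at (2,2)
Step 4: ant0:(2,2)->E->(2,3) | ant1:(2,2)->E->(2,3) | ant2:(2,3)->W->(2,2)
  grid max=11 at (2,3)
Step 5: ant0:(2,3)->W->(2,2) | ant1:(2,3)->W->(2,2) | ant2:(2,2)->E->(2,3)
  grid max=12 at (2,2)

(2,2) (2,2) (2,3)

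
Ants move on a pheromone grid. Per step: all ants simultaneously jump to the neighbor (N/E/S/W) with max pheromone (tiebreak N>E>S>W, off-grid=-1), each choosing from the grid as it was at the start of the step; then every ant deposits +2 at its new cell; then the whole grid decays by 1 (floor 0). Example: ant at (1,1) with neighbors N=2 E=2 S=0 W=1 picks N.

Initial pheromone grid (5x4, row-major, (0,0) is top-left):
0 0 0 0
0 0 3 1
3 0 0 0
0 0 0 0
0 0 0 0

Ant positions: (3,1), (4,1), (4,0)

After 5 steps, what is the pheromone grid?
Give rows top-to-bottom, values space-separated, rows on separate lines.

After step 1: ants at (2,1),(3,1),(3,0)
  0 0 0 0
  0 0 2 0
  2 1 0 0
  1 1 0 0
  0 0 0 0
After step 2: ants at (2,0),(2,1),(2,0)
  0 0 0 0
  0 0 1 0
  5 2 0 0
  0 0 0 0
  0 0 0 0
After step 3: ants at (2,1),(2,0),(2,1)
  0 0 0 0
  0 0 0 0
  6 5 0 0
  0 0 0 0
  0 0 0 0
After step 4: ants at (2,0),(2,1),(2,0)
  0 0 0 0
  0 0 0 0
  9 6 0 0
  0 0 0 0
  0 0 0 0
After step 5: ants at (2,1),(2,0),(2,1)
  0 0 0 0
  0 0 0 0
  10 9 0 0
  0 0 0 0
  0 0 0 0

0 0 0 0
0 0 0 0
10 9 0 0
0 0 0 0
0 0 0 0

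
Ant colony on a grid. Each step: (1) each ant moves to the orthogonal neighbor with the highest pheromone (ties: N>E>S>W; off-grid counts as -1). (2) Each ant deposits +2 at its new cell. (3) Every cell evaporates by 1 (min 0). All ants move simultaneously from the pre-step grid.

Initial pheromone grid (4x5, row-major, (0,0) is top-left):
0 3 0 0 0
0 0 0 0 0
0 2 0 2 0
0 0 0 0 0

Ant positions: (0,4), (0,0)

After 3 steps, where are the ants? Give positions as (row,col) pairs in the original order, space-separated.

Step 1: ant0:(0,4)->S->(1,4) | ant1:(0,0)->E->(0,1)
  grid max=4 at (0,1)
Step 2: ant0:(1,4)->N->(0,4) | ant1:(0,1)->E->(0,2)
  grid max=3 at (0,1)
Step 3: ant0:(0,4)->S->(1,4) | ant1:(0,2)->W->(0,1)
  grid max=4 at (0,1)

(1,4) (0,1)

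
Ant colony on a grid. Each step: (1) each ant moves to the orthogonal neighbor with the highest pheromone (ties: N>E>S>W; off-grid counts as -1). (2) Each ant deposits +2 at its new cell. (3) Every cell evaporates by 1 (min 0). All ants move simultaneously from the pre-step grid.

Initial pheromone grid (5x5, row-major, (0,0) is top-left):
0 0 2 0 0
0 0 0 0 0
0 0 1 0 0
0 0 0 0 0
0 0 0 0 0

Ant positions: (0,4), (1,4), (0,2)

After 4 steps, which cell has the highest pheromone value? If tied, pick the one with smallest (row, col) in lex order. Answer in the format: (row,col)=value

Step 1: ant0:(0,4)->S->(1,4) | ant1:(1,4)->N->(0,4) | ant2:(0,2)->E->(0,3)
  grid max=1 at (0,2)
Step 2: ant0:(1,4)->N->(0,4) | ant1:(0,4)->S->(1,4) | ant2:(0,3)->E->(0,4)
  grid max=4 at (0,4)
Step 3: ant0:(0,4)->S->(1,4) | ant1:(1,4)->N->(0,4) | ant2:(0,4)->S->(1,4)
  grid max=5 at (0,4)
Step 4: ant0:(1,4)->N->(0,4) | ant1:(0,4)->S->(1,4) | ant2:(1,4)->N->(0,4)
  grid max=8 at (0,4)
Final grid:
  0 0 0 0 8
  0 0 0 0 6
  0 0 0 0 0
  0 0 0 0 0
  0 0 0 0 0
Max pheromone 8 at (0,4)

Answer: (0,4)=8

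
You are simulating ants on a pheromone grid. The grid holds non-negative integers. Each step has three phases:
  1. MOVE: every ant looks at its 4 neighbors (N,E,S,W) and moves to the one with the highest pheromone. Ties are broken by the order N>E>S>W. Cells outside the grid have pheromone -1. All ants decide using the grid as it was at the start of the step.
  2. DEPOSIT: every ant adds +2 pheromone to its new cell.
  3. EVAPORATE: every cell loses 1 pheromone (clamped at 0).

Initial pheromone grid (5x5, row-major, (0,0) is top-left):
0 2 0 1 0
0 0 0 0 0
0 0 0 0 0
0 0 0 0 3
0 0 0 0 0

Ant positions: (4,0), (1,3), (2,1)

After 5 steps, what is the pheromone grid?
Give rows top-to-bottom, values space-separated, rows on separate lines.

After step 1: ants at (3,0),(0,3),(1,1)
  0 1 0 2 0
  0 1 0 0 0
  0 0 0 0 0
  1 0 0 0 2
  0 0 0 0 0
After step 2: ants at (2,0),(0,4),(0,1)
  0 2 0 1 1
  0 0 0 0 0
  1 0 0 0 0
  0 0 0 0 1
  0 0 0 0 0
After step 3: ants at (1,0),(0,3),(0,2)
  0 1 1 2 0
  1 0 0 0 0
  0 0 0 0 0
  0 0 0 0 0
  0 0 0 0 0
After step 4: ants at (0,0),(0,2),(0,3)
  1 0 2 3 0
  0 0 0 0 0
  0 0 0 0 0
  0 0 0 0 0
  0 0 0 0 0
After step 5: ants at (0,1),(0,3),(0,2)
  0 1 3 4 0
  0 0 0 0 0
  0 0 0 0 0
  0 0 0 0 0
  0 0 0 0 0

0 1 3 4 0
0 0 0 0 0
0 0 0 0 0
0 0 0 0 0
0 0 0 0 0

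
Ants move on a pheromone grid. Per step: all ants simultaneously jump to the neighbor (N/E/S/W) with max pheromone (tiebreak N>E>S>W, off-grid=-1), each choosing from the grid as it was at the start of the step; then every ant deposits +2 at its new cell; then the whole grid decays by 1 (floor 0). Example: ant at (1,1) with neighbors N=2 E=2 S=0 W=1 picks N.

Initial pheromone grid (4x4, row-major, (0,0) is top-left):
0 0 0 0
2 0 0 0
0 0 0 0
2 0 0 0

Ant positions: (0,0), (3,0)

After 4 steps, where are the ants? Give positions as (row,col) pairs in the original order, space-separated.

Step 1: ant0:(0,0)->S->(1,0) | ant1:(3,0)->N->(2,0)
  grid max=3 at (1,0)
Step 2: ant0:(1,0)->S->(2,0) | ant1:(2,0)->N->(1,0)
  grid max=4 at (1,0)
Step 3: ant0:(2,0)->N->(1,0) | ant1:(1,0)->S->(2,0)
  grid max=5 at (1,0)
Step 4: ant0:(1,0)->S->(2,0) | ant1:(2,0)->N->(1,0)
  grid max=6 at (1,0)

(2,0) (1,0)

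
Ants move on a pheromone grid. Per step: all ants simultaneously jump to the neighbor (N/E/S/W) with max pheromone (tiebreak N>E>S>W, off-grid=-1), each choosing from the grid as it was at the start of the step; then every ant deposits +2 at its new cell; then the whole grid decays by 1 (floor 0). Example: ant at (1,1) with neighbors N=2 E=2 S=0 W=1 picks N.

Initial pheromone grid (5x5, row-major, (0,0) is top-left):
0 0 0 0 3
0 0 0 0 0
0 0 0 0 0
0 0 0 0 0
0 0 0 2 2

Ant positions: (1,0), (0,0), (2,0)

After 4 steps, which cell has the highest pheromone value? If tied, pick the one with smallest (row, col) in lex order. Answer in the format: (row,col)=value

Answer: (0,0)=8

Derivation:
Step 1: ant0:(1,0)->N->(0,0) | ant1:(0,0)->E->(0,1) | ant2:(2,0)->N->(1,0)
  grid max=2 at (0,4)
Step 2: ant0:(0,0)->E->(0,1) | ant1:(0,1)->W->(0,0) | ant2:(1,0)->N->(0,0)
  grid max=4 at (0,0)
Step 3: ant0:(0,1)->W->(0,0) | ant1:(0,0)->E->(0,1) | ant2:(0,0)->E->(0,1)
  grid max=5 at (0,0)
Step 4: ant0:(0,0)->E->(0,1) | ant1:(0,1)->W->(0,0) | ant2:(0,1)->W->(0,0)
  grid max=8 at (0,0)
Final grid:
  8 6 0 0 0
  0 0 0 0 0
  0 0 0 0 0
  0 0 0 0 0
  0 0 0 0 0
Max pheromone 8 at (0,0)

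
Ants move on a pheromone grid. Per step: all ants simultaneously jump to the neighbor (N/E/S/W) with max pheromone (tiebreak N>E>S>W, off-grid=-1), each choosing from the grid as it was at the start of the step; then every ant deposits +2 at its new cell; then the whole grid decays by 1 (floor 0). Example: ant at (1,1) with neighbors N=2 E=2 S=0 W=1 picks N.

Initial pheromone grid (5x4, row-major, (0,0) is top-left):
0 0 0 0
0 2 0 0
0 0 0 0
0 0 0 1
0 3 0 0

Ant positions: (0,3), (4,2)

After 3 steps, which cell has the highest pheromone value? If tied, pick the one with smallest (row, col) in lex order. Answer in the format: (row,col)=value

Answer: (4,1)=4

Derivation:
Step 1: ant0:(0,3)->S->(1,3) | ant1:(4,2)->W->(4,1)
  grid max=4 at (4,1)
Step 2: ant0:(1,3)->N->(0,3) | ant1:(4,1)->N->(3,1)
  grid max=3 at (4,1)
Step 3: ant0:(0,3)->S->(1,3) | ant1:(3,1)->S->(4,1)
  grid max=4 at (4,1)
Final grid:
  0 0 0 0
  0 0 0 1
  0 0 0 0
  0 0 0 0
  0 4 0 0
Max pheromone 4 at (4,1)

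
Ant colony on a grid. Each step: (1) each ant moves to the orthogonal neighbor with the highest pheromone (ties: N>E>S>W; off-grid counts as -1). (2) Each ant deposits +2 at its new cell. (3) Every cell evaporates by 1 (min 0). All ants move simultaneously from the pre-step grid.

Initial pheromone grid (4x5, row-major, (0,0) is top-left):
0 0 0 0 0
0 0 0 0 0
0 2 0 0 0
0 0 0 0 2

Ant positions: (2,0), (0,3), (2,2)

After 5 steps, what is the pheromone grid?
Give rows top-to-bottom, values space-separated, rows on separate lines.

After step 1: ants at (2,1),(0,4),(2,1)
  0 0 0 0 1
  0 0 0 0 0
  0 5 0 0 0
  0 0 0 0 1
After step 2: ants at (1,1),(1,4),(1,1)
  0 0 0 0 0
  0 3 0 0 1
  0 4 0 0 0
  0 0 0 0 0
After step 3: ants at (2,1),(0,4),(2,1)
  0 0 0 0 1
  0 2 0 0 0
  0 7 0 0 0
  0 0 0 0 0
After step 4: ants at (1,1),(1,4),(1,1)
  0 0 0 0 0
  0 5 0 0 1
  0 6 0 0 0
  0 0 0 0 0
After step 5: ants at (2,1),(0,4),(2,1)
  0 0 0 0 1
  0 4 0 0 0
  0 9 0 0 0
  0 0 0 0 0

0 0 0 0 1
0 4 0 0 0
0 9 0 0 0
0 0 0 0 0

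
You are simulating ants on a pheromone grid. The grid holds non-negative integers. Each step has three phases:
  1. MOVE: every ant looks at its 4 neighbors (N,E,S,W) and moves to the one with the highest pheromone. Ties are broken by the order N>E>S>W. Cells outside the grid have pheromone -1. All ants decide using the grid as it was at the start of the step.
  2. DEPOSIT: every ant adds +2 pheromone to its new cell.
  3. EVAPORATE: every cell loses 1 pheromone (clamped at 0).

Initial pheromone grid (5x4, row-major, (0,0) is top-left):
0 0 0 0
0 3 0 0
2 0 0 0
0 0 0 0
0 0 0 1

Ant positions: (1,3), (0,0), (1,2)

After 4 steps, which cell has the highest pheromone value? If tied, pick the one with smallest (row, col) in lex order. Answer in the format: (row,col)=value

Step 1: ant0:(1,3)->N->(0,3) | ant1:(0,0)->E->(0,1) | ant2:(1,2)->W->(1,1)
  grid max=4 at (1,1)
Step 2: ant0:(0,3)->S->(1,3) | ant1:(0,1)->S->(1,1) | ant2:(1,1)->N->(0,1)
  grid max=5 at (1,1)
Step 3: ant0:(1,3)->N->(0,3) | ant1:(1,1)->N->(0,1) | ant2:(0,1)->S->(1,1)
  grid max=6 at (1,1)
Step 4: ant0:(0,3)->S->(1,3) | ant1:(0,1)->S->(1,1) | ant2:(1,1)->N->(0,1)
  grid max=7 at (1,1)
Final grid:
  0 4 0 0
  0 7 0 1
  0 0 0 0
  0 0 0 0
  0 0 0 0
Max pheromone 7 at (1,1)

Answer: (1,1)=7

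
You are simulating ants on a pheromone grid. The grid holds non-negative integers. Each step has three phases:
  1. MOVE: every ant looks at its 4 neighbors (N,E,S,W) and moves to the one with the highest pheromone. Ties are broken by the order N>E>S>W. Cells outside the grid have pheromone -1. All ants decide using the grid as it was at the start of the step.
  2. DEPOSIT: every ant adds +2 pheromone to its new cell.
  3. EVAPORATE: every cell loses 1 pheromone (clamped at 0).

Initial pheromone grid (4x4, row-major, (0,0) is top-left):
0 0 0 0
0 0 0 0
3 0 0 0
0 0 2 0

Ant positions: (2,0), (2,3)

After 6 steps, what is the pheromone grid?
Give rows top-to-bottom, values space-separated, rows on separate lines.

After step 1: ants at (1,0),(1,3)
  0 0 0 0
  1 0 0 1
  2 0 0 0
  0 0 1 0
After step 2: ants at (2,0),(0,3)
  0 0 0 1
  0 0 0 0
  3 0 0 0
  0 0 0 0
After step 3: ants at (1,0),(1,3)
  0 0 0 0
  1 0 0 1
  2 0 0 0
  0 0 0 0
After step 4: ants at (2,0),(0,3)
  0 0 0 1
  0 0 0 0
  3 0 0 0
  0 0 0 0
After step 5: ants at (1,0),(1,3)
  0 0 0 0
  1 0 0 1
  2 0 0 0
  0 0 0 0
After step 6: ants at (2,0),(0,3)
  0 0 0 1
  0 0 0 0
  3 0 0 0
  0 0 0 0

0 0 0 1
0 0 0 0
3 0 0 0
0 0 0 0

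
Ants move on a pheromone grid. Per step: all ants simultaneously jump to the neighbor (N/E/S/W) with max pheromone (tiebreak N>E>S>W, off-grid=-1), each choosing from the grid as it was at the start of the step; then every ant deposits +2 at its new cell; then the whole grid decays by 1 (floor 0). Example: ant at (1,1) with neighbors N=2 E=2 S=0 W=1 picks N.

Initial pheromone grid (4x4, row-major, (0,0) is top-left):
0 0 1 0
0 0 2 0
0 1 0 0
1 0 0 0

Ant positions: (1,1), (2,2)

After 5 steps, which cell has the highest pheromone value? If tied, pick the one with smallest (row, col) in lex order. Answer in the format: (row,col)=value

Step 1: ant0:(1,1)->E->(1,2) | ant1:(2,2)->N->(1,2)
  grid max=5 at (1,2)
Step 2: ant0:(1,2)->N->(0,2) | ant1:(1,2)->N->(0,2)
  grid max=4 at (1,2)
Step 3: ant0:(0,2)->S->(1,2) | ant1:(0,2)->S->(1,2)
  grid max=7 at (1,2)
Step 4: ant0:(1,2)->N->(0,2) | ant1:(1,2)->N->(0,2)
  grid max=6 at (1,2)
Step 5: ant0:(0,2)->S->(1,2) | ant1:(0,2)->S->(1,2)
  grid max=9 at (1,2)
Final grid:
  0 0 4 0
  0 0 9 0
  0 0 0 0
  0 0 0 0
Max pheromone 9 at (1,2)

Answer: (1,2)=9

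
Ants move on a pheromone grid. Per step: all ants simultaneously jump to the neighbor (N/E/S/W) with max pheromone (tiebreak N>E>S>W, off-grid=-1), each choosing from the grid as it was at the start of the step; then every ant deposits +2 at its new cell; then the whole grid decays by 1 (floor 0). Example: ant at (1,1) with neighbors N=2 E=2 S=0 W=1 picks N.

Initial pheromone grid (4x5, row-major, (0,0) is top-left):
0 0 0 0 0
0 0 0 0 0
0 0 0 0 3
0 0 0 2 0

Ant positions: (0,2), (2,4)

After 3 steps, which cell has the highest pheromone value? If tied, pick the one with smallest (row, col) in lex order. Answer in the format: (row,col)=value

Step 1: ant0:(0,2)->E->(0,3) | ant1:(2,4)->N->(1,4)
  grid max=2 at (2,4)
Step 2: ant0:(0,3)->E->(0,4) | ant1:(1,4)->S->(2,4)
  grid max=3 at (2,4)
Step 3: ant0:(0,4)->S->(1,4) | ant1:(2,4)->N->(1,4)
  grid max=3 at (1,4)
Final grid:
  0 0 0 0 0
  0 0 0 0 3
  0 0 0 0 2
  0 0 0 0 0
Max pheromone 3 at (1,4)

Answer: (1,4)=3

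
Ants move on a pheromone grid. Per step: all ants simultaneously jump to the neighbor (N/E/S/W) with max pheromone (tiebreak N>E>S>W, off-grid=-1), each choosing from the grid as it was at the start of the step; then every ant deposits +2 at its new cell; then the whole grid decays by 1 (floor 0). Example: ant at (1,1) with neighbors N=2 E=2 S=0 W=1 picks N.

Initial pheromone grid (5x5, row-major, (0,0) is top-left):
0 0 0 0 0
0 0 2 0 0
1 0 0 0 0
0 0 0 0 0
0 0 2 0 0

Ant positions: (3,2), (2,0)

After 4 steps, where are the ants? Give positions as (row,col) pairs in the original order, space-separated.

Step 1: ant0:(3,2)->S->(4,2) | ant1:(2,0)->N->(1,0)
  grid max=3 at (4,2)
Step 2: ant0:(4,2)->N->(3,2) | ant1:(1,0)->N->(0,0)
  grid max=2 at (4,2)
Step 3: ant0:(3,2)->S->(4,2) | ant1:(0,0)->E->(0,1)
  grid max=3 at (4,2)
Step 4: ant0:(4,2)->N->(3,2) | ant1:(0,1)->E->(0,2)
  grid max=2 at (4,2)

(3,2) (0,2)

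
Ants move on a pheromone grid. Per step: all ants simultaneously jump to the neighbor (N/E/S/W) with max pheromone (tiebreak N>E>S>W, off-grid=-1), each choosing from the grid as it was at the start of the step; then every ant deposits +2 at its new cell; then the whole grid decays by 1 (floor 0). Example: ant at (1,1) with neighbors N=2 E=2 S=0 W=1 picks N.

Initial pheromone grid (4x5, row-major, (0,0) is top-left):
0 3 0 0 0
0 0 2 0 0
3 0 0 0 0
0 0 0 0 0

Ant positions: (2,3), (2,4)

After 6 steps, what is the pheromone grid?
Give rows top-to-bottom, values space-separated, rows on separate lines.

After step 1: ants at (1,3),(1,4)
  0 2 0 0 0
  0 0 1 1 1
  2 0 0 0 0
  0 0 0 0 0
After step 2: ants at (1,4),(1,3)
  0 1 0 0 0
  0 0 0 2 2
  1 0 0 0 0
  0 0 0 0 0
After step 3: ants at (1,3),(1,4)
  0 0 0 0 0
  0 0 0 3 3
  0 0 0 0 0
  0 0 0 0 0
After step 4: ants at (1,4),(1,3)
  0 0 0 0 0
  0 0 0 4 4
  0 0 0 0 0
  0 0 0 0 0
After step 5: ants at (1,3),(1,4)
  0 0 0 0 0
  0 0 0 5 5
  0 0 0 0 0
  0 0 0 0 0
After step 6: ants at (1,4),(1,3)
  0 0 0 0 0
  0 0 0 6 6
  0 0 0 0 0
  0 0 0 0 0

0 0 0 0 0
0 0 0 6 6
0 0 0 0 0
0 0 0 0 0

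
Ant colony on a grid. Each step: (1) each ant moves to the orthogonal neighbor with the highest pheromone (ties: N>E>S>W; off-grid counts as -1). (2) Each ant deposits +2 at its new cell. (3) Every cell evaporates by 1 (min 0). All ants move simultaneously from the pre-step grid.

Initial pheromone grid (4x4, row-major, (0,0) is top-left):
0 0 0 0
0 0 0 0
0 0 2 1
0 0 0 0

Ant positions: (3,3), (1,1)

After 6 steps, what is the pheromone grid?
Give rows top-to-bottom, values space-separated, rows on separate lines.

After step 1: ants at (2,3),(0,1)
  0 1 0 0
  0 0 0 0
  0 0 1 2
  0 0 0 0
After step 2: ants at (2,2),(0,2)
  0 0 1 0
  0 0 0 0
  0 0 2 1
  0 0 0 0
After step 3: ants at (2,3),(0,3)
  0 0 0 1
  0 0 0 0
  0 0 1 2
  0 0 0 0
After step 4: ants at (2,2),(1,3)
  0 0 0 0
  0 0 0 1
  0 0 2 1
  0 0 0 0
After step 5: ants at (2,3),(2,3)
  0 0 0 0
  0 0 0 0
  0 0 1 4
  0 0 0 0
After step 6: ants at (2,2),(2,2)
  0 0 0 0
  0 0 0 0
  0 0 4 3
  0 0 0 0

0 0 0 0
0 0 0 0
0 0 4 3
0 0 0 0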